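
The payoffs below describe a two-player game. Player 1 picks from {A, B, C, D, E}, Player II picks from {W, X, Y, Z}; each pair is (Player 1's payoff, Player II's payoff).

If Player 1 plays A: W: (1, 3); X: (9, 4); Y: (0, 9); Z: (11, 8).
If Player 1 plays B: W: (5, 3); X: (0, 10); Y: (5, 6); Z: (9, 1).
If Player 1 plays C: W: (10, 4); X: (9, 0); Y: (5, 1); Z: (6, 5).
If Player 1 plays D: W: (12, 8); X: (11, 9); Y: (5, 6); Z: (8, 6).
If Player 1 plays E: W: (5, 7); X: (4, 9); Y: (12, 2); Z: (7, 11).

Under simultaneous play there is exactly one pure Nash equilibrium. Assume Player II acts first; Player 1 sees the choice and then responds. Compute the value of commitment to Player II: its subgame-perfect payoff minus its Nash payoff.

0

Solve by backward induction (Player II leads).
- W: BR = D, leader payoff 8.
- X: BR = D, leader payoff 9.
- Y: BR = E, leader payoff 2.
- Z: BR = A, leader payoff 8.
Among 8, 9, 2, 8, the best is 9 at X. Subgame-perfect outcome: (D, X) with payoffs (11, 9).
Under simultaneous play:
Player 1's best replies: W→D; X→D; Y→E; Z→A.
Player II's best replies: A→Y; B→X; C→Z; D→X; E→Z.
Only (D, X) has each player best-responding; Nash payoffs (11, 9).
Player II's commitment gain: 9 − 9 = 0.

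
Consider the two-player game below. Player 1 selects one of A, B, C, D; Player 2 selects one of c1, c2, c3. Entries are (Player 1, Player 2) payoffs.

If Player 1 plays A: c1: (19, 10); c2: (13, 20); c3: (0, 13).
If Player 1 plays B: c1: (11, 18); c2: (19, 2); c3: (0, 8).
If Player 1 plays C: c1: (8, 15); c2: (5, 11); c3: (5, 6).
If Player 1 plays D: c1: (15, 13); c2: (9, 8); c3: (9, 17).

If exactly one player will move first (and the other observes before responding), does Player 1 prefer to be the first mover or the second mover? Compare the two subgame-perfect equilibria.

If Player 1 leads: Player 2's best replies are A→c2, B→c1, C→c1, D→c3; Player 1's induced payoffs 13, 11, 8, 9; outcome (A, c2), payoffs (13, 20).
If Player 2 leads: Player 1's best replies are c1→A, c2→B, c3→D; Player 2's induced payoffs 10, 2, 17; outcome (D, c3), payoffs (9, 17).
Player 1 gets 13 moving first and 9 moving second, so Player 1 prefers to move first.

first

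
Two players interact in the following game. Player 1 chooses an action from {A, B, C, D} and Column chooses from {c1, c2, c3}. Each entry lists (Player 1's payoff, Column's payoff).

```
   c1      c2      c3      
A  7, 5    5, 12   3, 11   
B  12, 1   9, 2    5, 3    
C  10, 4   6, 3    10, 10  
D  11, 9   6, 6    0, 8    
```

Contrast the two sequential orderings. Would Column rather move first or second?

If Player 1 leads: Column's best replies are A→c2, B→c3, C→c3, D→c1; Player 1's induced payoffs 5, 5, 10, 11; outcome (D, c1), payoffs (11, 9).
If Column leads: Player 1's best replies are c1→B, c2→B, c3→C; Column's induced payoffs 1, 2, 10; outcome (C, c3), payoffs (10, 10).
Column gets 10 moving first and 9 moving second, so Column prefers to move first.

first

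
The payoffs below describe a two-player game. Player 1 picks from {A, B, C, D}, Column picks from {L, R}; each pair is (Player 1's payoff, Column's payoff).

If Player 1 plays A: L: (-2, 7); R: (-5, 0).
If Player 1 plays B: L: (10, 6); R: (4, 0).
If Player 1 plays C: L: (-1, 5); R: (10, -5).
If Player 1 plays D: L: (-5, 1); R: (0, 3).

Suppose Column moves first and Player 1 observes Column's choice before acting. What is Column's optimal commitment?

Backward induction with Column moving first.
- L: Player 1 compares -2, 10, -1, -5 and picks B; Column would get 6.
- R: Player 1 compares -5, 4, 10, 0 and picks C; Column would get -5.
Maximizing over 6, -5, Column chooses L. Subgame-perfect outcome: (B, L) with payoffs (10, 6).

L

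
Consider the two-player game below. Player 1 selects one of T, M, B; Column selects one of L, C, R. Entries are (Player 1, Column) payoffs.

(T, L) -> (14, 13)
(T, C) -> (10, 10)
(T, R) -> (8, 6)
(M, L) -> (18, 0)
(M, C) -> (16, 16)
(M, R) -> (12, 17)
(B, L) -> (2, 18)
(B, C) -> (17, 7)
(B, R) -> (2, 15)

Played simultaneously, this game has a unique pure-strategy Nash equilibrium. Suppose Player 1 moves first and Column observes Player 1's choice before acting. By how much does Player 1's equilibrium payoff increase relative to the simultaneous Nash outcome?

Work backward from Column's decision.
- T → Column plays L (best of 13, 10, 6); Player 1 gets 14.
- M → Column plays R (best of 0, 16, 17); Player 1 gets 12.
- B → Column plays L (best of 18, 7, 15); Player 1 gets 2.
Maximizing over 14, 12, 2, Player 1 chooses T. Subgame-perfect outcome: (T, L) with payoffs (14, 13).
Now find the simultaneous Nash equilibrium.
Player 1's best replies: L→M; C→B; R→M.
Column's best replies: T→L; M→R; B→L.
Only (M, R) has each player best-responding; Nash payoffs (12, 17).
Player 1's commitment gain: 14 − 12 = 2.

2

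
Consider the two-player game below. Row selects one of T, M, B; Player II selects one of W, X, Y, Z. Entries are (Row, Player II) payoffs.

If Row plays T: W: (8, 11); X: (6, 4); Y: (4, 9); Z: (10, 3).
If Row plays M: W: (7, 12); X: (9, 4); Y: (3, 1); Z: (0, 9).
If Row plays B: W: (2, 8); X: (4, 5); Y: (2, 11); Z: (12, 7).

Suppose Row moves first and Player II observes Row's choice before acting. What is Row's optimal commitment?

Player II best-responds to each possible Row move:
- T → Player II plays W (best of 11, 4, 9, 3); Row gets 8.
- M → Player II plays W (best of 12, 4, 1, 9); Row gets 7.
- B → Player II plays Y (best of 8, 5, 11, 7); Row gets 2.
Among 8, 7, 2, the best is 8 at T. Subgame-perfect outcome: (T, W) with payoffs (8, 11).

T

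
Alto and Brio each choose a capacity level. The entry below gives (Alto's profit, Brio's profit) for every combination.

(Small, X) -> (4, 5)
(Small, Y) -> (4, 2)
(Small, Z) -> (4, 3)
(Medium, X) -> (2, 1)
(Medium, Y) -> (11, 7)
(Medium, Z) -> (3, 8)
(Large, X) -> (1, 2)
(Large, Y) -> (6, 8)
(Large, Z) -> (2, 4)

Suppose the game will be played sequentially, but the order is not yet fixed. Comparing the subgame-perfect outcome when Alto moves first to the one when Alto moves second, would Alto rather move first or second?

second

If Alto leads: Brio's best replies are Small→X, Medium→Z, Large→Y; Alto's induced payoffs 4, 3, 6; outcome (Large, Y), payoffs (6, 8).
If Brio leads: Alto's best replies are X→Small, Y→Medium, Z→Small; Brio's induced payoffs 5, 7, 3; outcome (Medium, Y), payoffs (11, 7).
Alto gets 6 moving first and 11 moving second, so Alto prefers to move second.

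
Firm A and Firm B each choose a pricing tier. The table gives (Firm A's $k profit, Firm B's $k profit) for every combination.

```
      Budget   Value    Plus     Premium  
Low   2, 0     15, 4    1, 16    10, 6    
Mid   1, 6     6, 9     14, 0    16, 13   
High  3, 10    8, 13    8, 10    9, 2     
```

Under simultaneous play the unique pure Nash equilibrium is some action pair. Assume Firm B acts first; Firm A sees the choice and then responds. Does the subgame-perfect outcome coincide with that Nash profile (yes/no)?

yes

Firm A best-responds to each possible Firm B move:
- Budget → Firm A plays High (best of 2, 1, 3); Firm B gets 10.
- Value → Firm A plays Low (best of 15, 6, 8); Firm B gets 4.
- Plus → Firm A plays Mid (best of 1, 14, 8); Firm B gets 0.
- Premium → Firm A plays Mid (best of 10, 16, 9); Firm B gets 13.
Firm B's induced payoffs are 10, 4, 0, 13, so Firm B commits to Premium. Subgame-perfect outcome: (Mid, Premium) with payoffs (16, 13).
For the simultaneous game, intersect best replies.
Firm A's best replies: Budget→High; Value→Low; Plus→Mid; Premium→Mid.
Firm B's best replies: Low→Plus; Mid→Premium; High→Value.
The unique mutual best reply is (Mid, Premium), giving (16, 13).
Sequential outcome (Mid, Premium) coincides with the Nash profile (Mid, Premium).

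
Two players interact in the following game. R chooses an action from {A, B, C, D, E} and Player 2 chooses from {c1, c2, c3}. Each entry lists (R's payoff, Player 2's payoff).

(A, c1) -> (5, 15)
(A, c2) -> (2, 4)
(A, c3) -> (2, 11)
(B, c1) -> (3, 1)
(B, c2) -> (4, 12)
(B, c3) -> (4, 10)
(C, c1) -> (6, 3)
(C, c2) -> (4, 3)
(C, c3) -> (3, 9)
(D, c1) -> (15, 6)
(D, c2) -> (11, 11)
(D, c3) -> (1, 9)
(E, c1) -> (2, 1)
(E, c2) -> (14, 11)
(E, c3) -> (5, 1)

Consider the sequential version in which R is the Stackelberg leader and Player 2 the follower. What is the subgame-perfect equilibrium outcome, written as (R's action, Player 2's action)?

(E, c2)

Player 2 best-responds to each possible R move:
- A: BR = c1, leader payoff 5.
- B: BR = c2, leader payoff 4.
- C: BR = c3, leader payoff 3.
- D: BR = c2, leader payoff 11.
- E: BR = c2, leader payoff 14.
R's induced payoffs are 5, 4, 3, 11, 14, so R commits to E. Subgame-perfect outcome: (E, c2) with payoffs (14, 11).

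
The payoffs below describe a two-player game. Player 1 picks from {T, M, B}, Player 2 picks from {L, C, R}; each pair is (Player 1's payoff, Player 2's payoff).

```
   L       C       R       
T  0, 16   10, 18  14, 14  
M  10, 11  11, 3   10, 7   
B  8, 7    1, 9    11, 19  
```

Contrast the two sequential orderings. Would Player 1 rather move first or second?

second

If Player 1 leads: Player 2's best replies are T→C, M→L, B→R; Player 1's induced payoffs 10, 10, 11; outcome (B, R), payoffs (11, 19).
If Player 2 leads: Player 1's best replies are L→M, C→M, R→T; Player 2's induced payoffs 11, 3, 14; outcome (T, R), payoffs (14, 14).
Player 1 gets 11 moving first and 14 moving second, so Player 1 prefers to move second.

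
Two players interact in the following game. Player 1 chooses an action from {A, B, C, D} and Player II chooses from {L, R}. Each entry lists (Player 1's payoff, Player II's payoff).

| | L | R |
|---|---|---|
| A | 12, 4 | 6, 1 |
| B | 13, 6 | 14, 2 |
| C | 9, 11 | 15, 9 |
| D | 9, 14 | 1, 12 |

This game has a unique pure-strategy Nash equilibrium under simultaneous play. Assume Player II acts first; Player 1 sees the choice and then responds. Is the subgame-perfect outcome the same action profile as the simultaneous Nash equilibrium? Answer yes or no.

Backward induction with Player II moving first.
- L: BR = B, leader payoff 6.
- R: BR = C, leader payoff 9.
Maximizing over 6, 9, Player II chooses R. Subgame-perfect outcome: (C, R) with payoffs (15, 9).
Now find the simultaneous Nash equilibrium.
Player 1's best replies: L→B; R→C.
Player II's best replies: A→L; B→L; C→L; D→L.
The unique mutual best reply is (B, L), giving (13, 6).
Sequential outcome (C, R) differs from the Nash profile (B, L).

no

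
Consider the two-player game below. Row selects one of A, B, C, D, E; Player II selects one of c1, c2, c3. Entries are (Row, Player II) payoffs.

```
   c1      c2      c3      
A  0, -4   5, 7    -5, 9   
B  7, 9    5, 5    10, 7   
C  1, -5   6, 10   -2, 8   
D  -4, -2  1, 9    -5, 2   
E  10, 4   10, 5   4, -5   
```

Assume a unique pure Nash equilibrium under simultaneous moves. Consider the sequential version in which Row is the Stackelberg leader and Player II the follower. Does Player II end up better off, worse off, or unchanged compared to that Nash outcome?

unchanged

Player II best-responds to each possible Row move:
- A → Player II plays c3 (best of -4, 7, 9); Row gets -5.
- B → Player II plays c1 (best of 9, 5, 7); Row gets 7.
- C → Player II plays c2 (best of -5, 10, 8); Row gets 6.
- D → Player II plays c2 (best of -2, 9, 2); Row gets 1.
- E → Player II plays c2 (best of 4, 5, -5); Row gets 10.
Maximizing over -5, 7, 6, 1, 10, Row chooses E. Subgame-perfect outcome: (E, c2) with payoffs (10, 5).
Under simultaneous play:
Row's best replies: c1→E; c2→E; c3→B.
Player II's best replies: A→c3; B→c1; C→c2; D→c2; E→c2.
Only (E, c2) has each player best-responding; Nash payoffs (10, 5).
Player II earns 5 sequentially versus 5 at the Nash outcome: unchanged.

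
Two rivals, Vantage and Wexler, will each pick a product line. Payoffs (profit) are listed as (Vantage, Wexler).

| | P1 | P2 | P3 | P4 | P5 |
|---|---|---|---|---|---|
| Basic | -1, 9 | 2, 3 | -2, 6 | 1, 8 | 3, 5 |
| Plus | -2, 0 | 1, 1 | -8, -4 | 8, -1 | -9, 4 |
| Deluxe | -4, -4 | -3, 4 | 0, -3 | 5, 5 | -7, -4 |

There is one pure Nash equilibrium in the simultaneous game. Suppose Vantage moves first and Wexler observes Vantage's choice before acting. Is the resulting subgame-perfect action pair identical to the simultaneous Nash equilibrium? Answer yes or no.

no

Wexler best-responds to each possible Vantage move:
- Basic: BR = P1, leader payoff -1.
- Plus: BR = P5, leader payoff -9.
- Deluxe: BR = P4, leader payoff 5.
Among -1, -9, 5, the best is 5 at Deluxe. Subgame-perfect outcome: (Deluxe, P4) with payoffs (5, 5).
Now find the simultaneous Nash equilibrium.
Vantage's best replies: P1→Basic; P2→Basic; P3→Deluxe; P4→Plus; P5→Basic.
Wexler's best replies: Basic→P1; Plus→P5; Deluxe→P4.
The unique mutual best reply is (Basic, P1), giving (-1, 9).
Sequential outcome (Deluxe, P4) differs from the Nash profile (Basic, P1).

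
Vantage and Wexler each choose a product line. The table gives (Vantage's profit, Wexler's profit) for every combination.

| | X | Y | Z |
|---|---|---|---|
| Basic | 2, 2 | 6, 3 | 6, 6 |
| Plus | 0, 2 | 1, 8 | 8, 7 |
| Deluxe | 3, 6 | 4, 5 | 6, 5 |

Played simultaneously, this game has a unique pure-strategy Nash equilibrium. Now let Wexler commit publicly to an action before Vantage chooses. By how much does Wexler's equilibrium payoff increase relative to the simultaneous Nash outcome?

1

Work backward from Vantage's decision.
- X → Vantage plays Deluxe (best of 2, 0, 3); Wexler gets 6.
- Y → Vantage plays Basic (best of 6, 1, 4); Wexler gets 3.
- Z → Vantage plays Plus (best of 6, 8, 6); Wexler gets 7.
Wexler's induced payoffs are 6, 3, 7, so Wexler commits to Z. Subgame-perfect outcome: (Plus, Z) with payoffs (8, 7).
Now find the simultaneous Nash equilibrium.
Vantage's best replies: X→Deluxe; Y→Basic; Z→Plus.
Wexler's best replies: Basic→Z; Plus→Y; Deluxe→X.
The unique mutual best reply is (Deluxe, X), giving (3, 6).
Wexler's commitment gain: 7 − 6 = 1.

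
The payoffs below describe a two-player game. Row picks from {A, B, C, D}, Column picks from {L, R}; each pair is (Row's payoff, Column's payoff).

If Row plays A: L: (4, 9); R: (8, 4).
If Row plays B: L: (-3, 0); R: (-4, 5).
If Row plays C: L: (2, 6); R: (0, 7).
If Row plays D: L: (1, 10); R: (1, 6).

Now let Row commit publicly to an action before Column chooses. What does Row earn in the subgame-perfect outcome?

4

Solve by backward induction (Row leads).
- A: BR = L, leader payoff 4.
- B: BR = R, leader payoff -4.
- C: BR = R, leader payoff 0.
- D: BR = L, leader payoff 1.
Row's induced payoffs are 4, -4, 0, 1, so Row commits to A. Subgame-perfect outcome: (A, L) with payoffs (4, 9).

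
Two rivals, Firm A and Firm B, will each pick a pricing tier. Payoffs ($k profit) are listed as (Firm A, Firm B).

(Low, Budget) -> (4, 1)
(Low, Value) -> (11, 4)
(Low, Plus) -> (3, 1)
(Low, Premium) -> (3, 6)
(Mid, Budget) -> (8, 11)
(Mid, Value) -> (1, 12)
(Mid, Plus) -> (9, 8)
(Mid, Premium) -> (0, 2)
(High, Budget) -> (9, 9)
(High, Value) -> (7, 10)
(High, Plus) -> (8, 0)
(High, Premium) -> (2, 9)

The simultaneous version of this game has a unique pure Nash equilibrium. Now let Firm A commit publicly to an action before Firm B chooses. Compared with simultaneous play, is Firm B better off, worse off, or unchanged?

better off

Backward induction with Firm A moving first.
- Low: BR = Premium, leader payoff 3.
- Mid: BR = Value, leader payoff 1.
- High: BR = Value, leader payoff 7.
Maximizing over 3, 1, 7, Firm A chooses High. Subgame-perfect outcome: (High, Value) with payoffs (7, 10).
For the simultaneous game, intersect best replies.
Firm A's best replies: Budget→High; Value→Low; Plus→Mid; Premium→Low.
Firm B's best replies: Low→Premium; Mid→Value; High→Value.
Only (Low, Premium) has each player best-responding; Nash payoffs (3, 6).
Firm B earns 10 sequentially versus 6 at the Nash outcome: better off.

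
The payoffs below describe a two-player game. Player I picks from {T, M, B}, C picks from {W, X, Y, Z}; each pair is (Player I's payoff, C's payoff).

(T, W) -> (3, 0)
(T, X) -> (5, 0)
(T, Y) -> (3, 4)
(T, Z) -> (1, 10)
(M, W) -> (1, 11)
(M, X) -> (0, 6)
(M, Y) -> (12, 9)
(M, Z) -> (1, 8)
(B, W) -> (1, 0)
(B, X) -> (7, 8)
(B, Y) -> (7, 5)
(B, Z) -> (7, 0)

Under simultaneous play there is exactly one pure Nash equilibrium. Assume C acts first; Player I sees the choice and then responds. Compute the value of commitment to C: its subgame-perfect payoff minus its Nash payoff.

Work backward from Player I's decision.
- W: BR = T, leader payoff 0.
- X: BR = B, leader payoff 8.
- Y: BR = M, leader payoff 9.
- Z: BR = B, leader payoff 0.
Maximizing over 0, 8, 9, 0, C chooses Y. Subgame-perfect outcome: (M, Y) with payoffs (12, 9).
Under simultaneous play:
Player I's best replies: W→T; X→B; Y→M; Z→B.
C's best replies: T→Z; M→W; B→X.
Only (B, X) has each player best-responding; Nash payoffs (7, 8).
C's commitment gain: 9 − 8 = 1.

1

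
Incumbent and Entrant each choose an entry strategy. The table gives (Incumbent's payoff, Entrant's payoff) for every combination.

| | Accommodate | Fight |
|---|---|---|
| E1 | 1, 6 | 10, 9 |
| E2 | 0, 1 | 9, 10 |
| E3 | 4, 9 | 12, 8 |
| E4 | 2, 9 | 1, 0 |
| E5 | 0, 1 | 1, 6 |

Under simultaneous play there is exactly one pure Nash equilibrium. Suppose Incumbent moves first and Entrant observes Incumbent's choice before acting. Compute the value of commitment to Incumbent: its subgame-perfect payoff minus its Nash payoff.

6

Backward induction with Incumbent moving first.
- E1 → Entrant plays Fight (best of 6, 9); Incumbent gets 10.
- E2 → Entrant plays Fight (best of 1, 10); Incumbent gets 9.
- E3 → Entrant plays Accommodate (best of 9, 8); Incumbent gets 4.
- E4 → Entrant plays Accommodate (best of 9, 0); Incumbent gets 2.
- E5 → Entrant plays Fight (best of 1, 6); Incumbent gets 1.
Incumbent's induced payoffs are 10, 9, 4, 2, 1, so Incumbent commits to E1. Subgame-perfect outcome: (E1, Fight) with payoffs (10, 9).
For the simultaneous game, intersect best replies.
Incumbent's best replies: Accommodate→E3; Fight→E3.
Entrant's best replies: E1→Fight; E2→Fight; E3→Accommodate; E4→Accommodate; E5→Fight.
The unique mutual best reply is (E3, Accommodate), giving (4, 9).
Incumbent's commitment gain: 10 − 4 = 6.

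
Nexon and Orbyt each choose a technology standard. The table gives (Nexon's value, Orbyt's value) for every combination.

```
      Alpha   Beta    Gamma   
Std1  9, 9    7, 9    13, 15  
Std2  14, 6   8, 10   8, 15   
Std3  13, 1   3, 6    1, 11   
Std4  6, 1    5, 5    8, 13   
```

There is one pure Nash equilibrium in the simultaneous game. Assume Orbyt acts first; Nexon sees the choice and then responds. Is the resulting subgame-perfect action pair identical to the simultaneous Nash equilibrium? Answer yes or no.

yes

Backward induction with Orbyt moving first.
- Alpha: Nexon compares 9, 14, 13, 6 and picks Std2; Orbyt would get 6.
- Beta: Nexon compares 7, 8, 3, 5 and picks Std2; Orbyt would get 10.
- Gamma: Nexon compares 13, 8, 1, 8 and picks Std1; Orbyt would get 15.
Among 6, 10, 15, the best is 15 at Gamma. Subgame-perfect outcome: (Std1, Gamma) with payoffs (13, 15).
Under simultaneous play:
Nexon's best replies: Alpha→Std2; Beta→Std2; Gamma→Std1.
Orbyt's best replies: Std1→Gamma; Std2→Gamma; Std3→Gamma; Std4→Gamma.
Only (Std1, Gamma) has each player best-responding; Nash payoffs (13, 15).
Sequential outcome (Std1, Gamma) coincides with the Nash profile (Std1, Gamma).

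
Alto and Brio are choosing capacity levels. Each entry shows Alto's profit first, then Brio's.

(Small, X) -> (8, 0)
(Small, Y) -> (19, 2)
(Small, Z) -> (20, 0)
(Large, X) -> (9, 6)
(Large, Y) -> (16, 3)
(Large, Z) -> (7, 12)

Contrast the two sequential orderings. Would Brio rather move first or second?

first

If Alto leads: Brio's best replies are Small→Y, Large→Z; Alto's induced payoffs 19, 7; outcome (Small, Y), payoffs (19, 2).
If Brio leads: Alto's best replies are X→Large, Y→Small, Z→Small; Brio's induced payoffs 6, 2, 0; outcome (Large, X), payoffs (9, 6).
Brio gets 6 moving first and 2 moving second, so Brio prefers to move first.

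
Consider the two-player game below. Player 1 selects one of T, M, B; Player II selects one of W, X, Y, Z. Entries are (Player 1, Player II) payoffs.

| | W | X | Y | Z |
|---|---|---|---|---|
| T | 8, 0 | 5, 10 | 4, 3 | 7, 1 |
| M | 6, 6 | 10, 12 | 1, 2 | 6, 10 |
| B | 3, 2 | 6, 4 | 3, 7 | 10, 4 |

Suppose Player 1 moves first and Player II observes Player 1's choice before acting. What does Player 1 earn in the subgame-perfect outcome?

10

Player II best-responds to each possible Player 1 move:
- T → Player II plays X (best of 0, 10, 3, 1); Player 1 gets 5.
- M → Player II plays X (best of 6, 12, 2, 10); Player 1 gets 10.
- B → Player II plays Y (best of 2, 4, 7, 4); Player 1 gets 3.
Player 1's induced payoffs are 5, 10, 3, so Player 1 commits to M. Subgame-perfect outcome: (M, X) with payoffs (10, 12).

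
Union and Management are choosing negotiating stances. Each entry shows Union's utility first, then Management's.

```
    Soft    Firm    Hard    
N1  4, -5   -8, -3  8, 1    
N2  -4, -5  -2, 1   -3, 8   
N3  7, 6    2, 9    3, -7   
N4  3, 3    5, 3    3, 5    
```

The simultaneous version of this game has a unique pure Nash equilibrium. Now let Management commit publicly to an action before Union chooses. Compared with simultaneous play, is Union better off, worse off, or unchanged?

Solve by backward induction (Management leads).
- Soft → Union plays N3 (best of 4, -4, 7, 3); Management gets 6.
- Firm → Union plays N4 (best of -8, -2, 2, 5); Management gets 3.
- Hard → Union plays N1 (best of 8, -3, 3, 3); Management gets 1.
Among 6, 3, 1, the best is 6 at Soft. Subgame-perfect outcome: (N3, Soft) with payoffs (7, 6).
Under simultaneous play:
Union's best replies: Soft→N3; Firm→N4; Hard→N1.
Management's best replies: N1→Hard; N2→Hard; N3→Firm; N4→Hard.
Only (N1, Hard) has each player best-responding; Nash payoffs (8, 1).
Union earns 7 sequentially versus 8 at the Nash outcome: worse off.

worse off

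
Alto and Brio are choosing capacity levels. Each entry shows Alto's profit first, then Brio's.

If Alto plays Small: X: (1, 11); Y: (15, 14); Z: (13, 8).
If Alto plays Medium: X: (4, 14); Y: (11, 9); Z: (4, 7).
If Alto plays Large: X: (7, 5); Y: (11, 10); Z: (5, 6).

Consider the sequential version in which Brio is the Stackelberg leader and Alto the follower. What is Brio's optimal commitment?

Backward induction with Brio moving first.
- X: Alto compares 1, 4, 7 and picks Large; Brio would get 5.
- Y: Alto compares 15, 11, 11 and picks Small; Brio would get 14.
- Z: Alto compares 13, 4, 5 and picks Small; Brio would get 8.
Maximizing over 5, 14, 8, Brio chooses Y. Subgame-perfect outcome: (Small, Y) with payoffs (15, 14).

Y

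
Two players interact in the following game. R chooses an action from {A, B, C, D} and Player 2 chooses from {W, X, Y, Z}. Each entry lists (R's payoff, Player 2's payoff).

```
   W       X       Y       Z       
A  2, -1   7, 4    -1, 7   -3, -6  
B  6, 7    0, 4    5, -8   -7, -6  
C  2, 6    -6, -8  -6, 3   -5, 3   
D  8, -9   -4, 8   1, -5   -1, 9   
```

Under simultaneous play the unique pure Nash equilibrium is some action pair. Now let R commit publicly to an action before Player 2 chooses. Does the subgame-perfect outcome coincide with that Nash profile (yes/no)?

Player 2 best-responds to each possible R move:
- A: Player 2 compares -1, 4, 7, -6 and picks Y; R would get -1.
- B: Player 2 compares 7, 4, -8, -6 and picks W; R would get 6.
- C: Player 2 compares 6, -8, 3, 3 and picks W; R would get 2.
- D: Player 2 compares -9, 8, -5, 9 and picks Z; R would get -1.
R's induced payoffs are -1, 6, 2, -1, so R commits to B. Subgame-perfect outcome: (B, W) with payoffs (6, 7).
Now find the simultaneous Nash equilibrium.
R's best replies: W→D; X→A; Y→B; Z→D.
Player 2's best replies: A→Y; B→W; C→W; D→Z.
Only (D, Z) has each player best-responding; Nash payoffs (-1, 9).
Sequential outcome (B, W) differs from the Nash profile (D, Z).

no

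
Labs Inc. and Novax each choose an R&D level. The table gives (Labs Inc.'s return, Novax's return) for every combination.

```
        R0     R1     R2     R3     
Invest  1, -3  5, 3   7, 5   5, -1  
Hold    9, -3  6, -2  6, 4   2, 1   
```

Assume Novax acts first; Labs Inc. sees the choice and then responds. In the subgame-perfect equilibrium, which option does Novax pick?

R2

Solve by backward induction (Novax leads).
- R0: BR = Hold, leader payoff -3.
- R1: BR = Hold, leader payoff -2.
- R2: BR = Invest, leader payoff 5.
- R3: BR = Invest, leader payoff -1.
Novax's induced payoffs are -3, -2, 5, -1, so Novax commits to R2. Subgame-perfect outcome: (Invest, R2) with payoffs (7, 5).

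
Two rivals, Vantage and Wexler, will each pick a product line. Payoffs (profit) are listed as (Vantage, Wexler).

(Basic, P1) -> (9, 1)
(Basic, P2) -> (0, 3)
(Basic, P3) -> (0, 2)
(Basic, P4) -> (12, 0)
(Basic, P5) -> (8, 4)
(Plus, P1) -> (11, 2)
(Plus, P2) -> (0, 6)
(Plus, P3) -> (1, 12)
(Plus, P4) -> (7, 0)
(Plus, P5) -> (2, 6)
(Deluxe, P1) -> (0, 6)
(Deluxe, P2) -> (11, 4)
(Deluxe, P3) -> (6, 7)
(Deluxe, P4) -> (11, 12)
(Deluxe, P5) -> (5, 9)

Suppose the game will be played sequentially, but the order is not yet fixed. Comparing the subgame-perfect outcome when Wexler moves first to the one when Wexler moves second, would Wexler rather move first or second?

second

If Vantage leads: Wexler's best replies are Basic→P5, Plus→P3, Deluxe→P4; Vantage's induced payoffs 8, 1, 11; outcome (Deluxe, P4), payoffs (11, 12).
If Wexler leads: Vantage's best replies are P1→Plus, P2→Deluxe, P3→Deluxe, P4→Basic, P5→Basic; Wexler's induced payoffs 2, 4, 7, 0, 4; outcome (Deluxe, P3), payoffs (6, 7).
Wexler gets 7 moving first and 12 moving second, so Wexler prefers to move second.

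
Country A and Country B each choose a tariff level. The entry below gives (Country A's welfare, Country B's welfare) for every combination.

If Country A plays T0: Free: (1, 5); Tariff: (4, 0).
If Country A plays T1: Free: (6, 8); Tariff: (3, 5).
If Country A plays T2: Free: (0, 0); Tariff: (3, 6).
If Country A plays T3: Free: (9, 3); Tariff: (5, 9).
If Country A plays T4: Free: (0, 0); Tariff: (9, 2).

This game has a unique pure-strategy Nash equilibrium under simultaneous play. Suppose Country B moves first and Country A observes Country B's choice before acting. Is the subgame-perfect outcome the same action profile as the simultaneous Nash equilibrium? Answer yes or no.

no

Solve by backward induction (Country B leads).
- Free → Country A plays T3 (best of 1, 6, 0, 9, 0); Country B gets 3.
- Tariff → Country A plays T4 (best of 4, 3, 3, 5, 9); Country B gets 2.
Country B's induced payoffs are 3, 2, so Country B commits to Free. Subgame-perfect outcome: (T3, Free) with payoffs (9, 3).
For the simultaneous game, intersect best replies.
Country A's best replies: Free→T3; Tariff→T4.
Country B's best replies: T0→Free; T1→Free; T2→Tariff; T3→Tariff; T4→Tariff.
The unique mutual best reply is (T4, Tariff), giving (9, 2).
Sequential outcome (T3, Free) differs from the Nash profile (T4, Tariff).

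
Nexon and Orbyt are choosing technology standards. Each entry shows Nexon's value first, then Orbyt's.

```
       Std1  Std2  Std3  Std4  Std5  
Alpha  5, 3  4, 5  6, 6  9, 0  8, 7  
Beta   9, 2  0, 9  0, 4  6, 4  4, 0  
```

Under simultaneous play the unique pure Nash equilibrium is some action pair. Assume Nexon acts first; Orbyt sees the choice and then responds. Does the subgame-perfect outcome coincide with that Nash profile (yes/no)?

Work backward from Orbyt's decision.
- Alpha: BR = Std5, leader payoff 8.
- Beta: BR = Std2, leader payoff 0.
Maximizing over 8, 0, Nexon chooses Alpha. Subgame-perfect outcome: (Alpha, Std5) with payoffs (8, 7).
For the simultaneous game, intersect best replies.
Nexon's best replies: Std1→Beta; Std2→Alpha; Std3→Alpha; Std4→Alpha; Std5→Alpha.
Orbyt's best replies: Alpha→Std5; Beta→Std2.
The unique mutual best reply is (Alpha, Std5), giving (8, 7).
Sequential outcome (Alpha, Std5) coincides with the Nash profile (Alpha, Std5).

yes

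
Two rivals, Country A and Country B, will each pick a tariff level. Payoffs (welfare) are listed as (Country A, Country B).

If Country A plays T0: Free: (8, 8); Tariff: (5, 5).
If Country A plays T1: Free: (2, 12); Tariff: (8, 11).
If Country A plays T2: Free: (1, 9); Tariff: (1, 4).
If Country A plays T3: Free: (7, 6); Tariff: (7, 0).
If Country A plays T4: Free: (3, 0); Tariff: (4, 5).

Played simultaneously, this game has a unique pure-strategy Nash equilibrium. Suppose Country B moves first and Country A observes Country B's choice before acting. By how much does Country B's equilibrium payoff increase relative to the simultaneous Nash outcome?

3

Country A best-responds to each possible Country B move:
- Free: BR = T0, leader payoff 8.
- Tariff: BR = T1, leader payoff 11.
Country B's induced payoffs are 8, 11, so Country B commits to Tariff. Subgame-perfect outcome: (T1, Tariff) with payoffs (8, 11).
Now find the simultaneous Nash equilibrium.
Country A's best replies: Free→T0; Tariff→T1.
Country B's best replies: T0→Free; T1→Free; T2→Free; T3→Free; T4→Tariff.
Only (T0, Free) has each player best-responding; Nash payoffs (8, 8).
Country B's commitment gain: 11 − 8 = 3.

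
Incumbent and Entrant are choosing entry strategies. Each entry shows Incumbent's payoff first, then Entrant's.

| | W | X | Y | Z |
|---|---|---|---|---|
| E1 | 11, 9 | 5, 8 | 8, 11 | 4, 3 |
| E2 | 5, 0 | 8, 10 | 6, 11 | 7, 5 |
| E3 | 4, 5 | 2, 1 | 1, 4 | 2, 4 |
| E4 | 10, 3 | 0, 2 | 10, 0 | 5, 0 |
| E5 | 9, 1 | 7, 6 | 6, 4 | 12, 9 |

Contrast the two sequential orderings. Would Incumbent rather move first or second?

first

If Incumbent leads: Entrant's best replies are E1→Y, E2→Y, E3→W, E4→W, E5→Z; Incumbent's induced payoffs 8, 6, 4, 10, 12; outcome (E5, Z), payoffs (12, 9).
If Entrant leads: Incumbent's best replies are W→E1, X→E2, Y→E4, Z→E5; Entrant's induced payoffs 9, 10, 0, 9; outcome (E2, X), payoffs (8, 10).
Incumbent gets 12 moving first and 8 moving second, so Incumbent prefers to move first.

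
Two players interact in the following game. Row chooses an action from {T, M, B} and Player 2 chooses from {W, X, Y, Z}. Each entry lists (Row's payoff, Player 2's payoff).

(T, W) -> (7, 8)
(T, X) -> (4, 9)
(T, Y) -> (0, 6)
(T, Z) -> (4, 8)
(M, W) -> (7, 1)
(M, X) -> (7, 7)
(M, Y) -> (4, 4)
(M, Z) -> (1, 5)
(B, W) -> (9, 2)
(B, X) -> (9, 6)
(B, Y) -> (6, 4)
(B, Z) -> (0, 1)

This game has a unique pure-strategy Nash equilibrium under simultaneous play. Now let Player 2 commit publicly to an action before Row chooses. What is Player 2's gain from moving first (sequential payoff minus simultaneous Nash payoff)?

Row best-responds to each possible Player 2 move:
- W → Row plays B (best of 7, 7, 9); Player 2 gets 2.
- X → Row plays B (best of 4, 7, 9); Player 2 gets 6.
- Y → Row plays B (best of 0, 4, 6); Player 2 gets 4.
- Z → Row plays T (best of 4, 1, 0); Player 2 gets 8.
Among 2, 6, 4, 8, the best is 8 at Z. Subgame-perfect outcome: (T, Z) with payoffs (4, 8).
Now find the simultaneous Nash equilibrium.
Row's best replies: W→B; X→B; Y→B; Z→T.
Player 2's best replies: T→X; M→X; B→X.
Only (B, X) has each player best-responding; Nash payoffs (9, 6).
Player 2's commitment gain: 8 − 6 = 2.

2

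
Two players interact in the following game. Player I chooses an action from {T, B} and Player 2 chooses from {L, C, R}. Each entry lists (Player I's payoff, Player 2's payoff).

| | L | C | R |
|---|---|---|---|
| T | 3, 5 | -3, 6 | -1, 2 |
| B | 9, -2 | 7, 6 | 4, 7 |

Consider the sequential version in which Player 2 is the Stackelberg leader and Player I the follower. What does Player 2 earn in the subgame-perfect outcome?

7

Player I best-responds to each possible Player 2 move:
- L: BR = B, leader payoff -2.
- C: BR = B, leader payoff 6.
- R: BR = B, leader payoff 7.
Player 2's induced payoffs are -2, 6, 7, so Player 2 commits to R. Subgame-perfect outcome: (B, R) with payoffs (4, 7).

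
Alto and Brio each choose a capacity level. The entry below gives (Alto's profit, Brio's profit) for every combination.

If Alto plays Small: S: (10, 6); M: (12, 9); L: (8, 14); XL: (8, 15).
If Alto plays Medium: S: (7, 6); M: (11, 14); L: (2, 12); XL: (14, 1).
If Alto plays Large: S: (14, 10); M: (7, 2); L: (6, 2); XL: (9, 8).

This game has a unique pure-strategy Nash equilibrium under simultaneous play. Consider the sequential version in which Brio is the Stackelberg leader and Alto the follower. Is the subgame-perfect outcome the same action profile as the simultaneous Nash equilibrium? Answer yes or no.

no

Solve by backward induction (Brio leads).
- S → Alto plays Large (best of 10, 7, 14); Brio gets 10.
- M → Alto plays Small (best of 12, 11, 7); Brio gets 9.
- L → Alto plays Small (best of 8, 2, 6); Brio gets 14.
- XL → Alto plays Medium (best of 8, 14, 9); Brio gets 1.
Maximizing over 10, 9, 14, 1, Brio chooses L. Subgame-perfect outcome: (Small, L) with payoffs (8, 14).
Under simultaneous play:
Alto's best replies: S→Large; M→Small; L→Small; XL→Medium.
Brio's best replies: Small→XL; Medium→M; Large→S.
Only (Large, S) has each player best-responding; Nash payoffs (14, 10).
Sequential outcome (Small, L) differs from the Nash profile (Large, S).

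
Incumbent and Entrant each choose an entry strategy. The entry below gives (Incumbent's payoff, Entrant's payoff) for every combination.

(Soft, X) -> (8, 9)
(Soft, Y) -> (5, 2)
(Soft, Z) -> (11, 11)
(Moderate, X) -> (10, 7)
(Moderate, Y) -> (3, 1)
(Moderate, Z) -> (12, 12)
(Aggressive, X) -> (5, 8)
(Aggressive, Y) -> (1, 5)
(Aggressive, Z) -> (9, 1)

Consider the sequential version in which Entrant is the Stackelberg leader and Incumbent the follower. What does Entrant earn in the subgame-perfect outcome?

Backward induction with Entrant moving first.
- X → Incumbent plays Moderate (best of 8, 10, 5); Entrant gets 7.
- Y → Incumbent plays Soft (best of 5, 3, 1); Entrant gets 2.
- Z → Incumbent plays Moderate (best of 11, 12, 9); Entrant gets 12.
Among 7, 2, 12, the best is 12 at Z. Subgame-perfect outcome: (Moderate, Z) with payoffs (12, 12).

12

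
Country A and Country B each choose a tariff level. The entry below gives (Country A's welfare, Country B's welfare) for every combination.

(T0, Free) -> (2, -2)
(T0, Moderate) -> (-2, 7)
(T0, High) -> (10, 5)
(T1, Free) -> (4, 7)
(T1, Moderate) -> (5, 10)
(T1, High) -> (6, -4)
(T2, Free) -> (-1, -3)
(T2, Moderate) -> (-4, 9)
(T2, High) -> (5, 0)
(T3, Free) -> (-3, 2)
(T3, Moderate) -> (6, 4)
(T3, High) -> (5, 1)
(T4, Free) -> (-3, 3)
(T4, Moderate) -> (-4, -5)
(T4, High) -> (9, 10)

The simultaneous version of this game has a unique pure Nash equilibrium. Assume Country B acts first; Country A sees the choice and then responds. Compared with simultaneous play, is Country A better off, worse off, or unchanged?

Country A best-responds to each possible Country B move:
- Free → Country A plays T1 (best of 2, 4, -1, -3, -3); Country B gets 7.
- Moderate → Country A plays T3 (best of -2, 5, -4, 6, -4); Country B gets 4.
- High → Country A plays T0 (best of 10, 6, 5, 5, 9); Country B gets 5.
Maximizing over 7, 4, 5, Country B chooses Free. Subgame-perfect outcome: (T1, Free) with payoffs (4, 7).
Now find the simultaneous Nash equilibrium.
Country A's best replies: Free→T1; Moderate→T3; High→T0.
Country B's best replies: T0→Moderate; T1→Moderate; T2→Moderate; T3→Moderate; T4→High.
Only (T3, Moderate) has each player best-responding; Nash payoffs (6, 4).
Country A earns 4 sequentially versus 6 at the Nash outcome: worse off.

worse off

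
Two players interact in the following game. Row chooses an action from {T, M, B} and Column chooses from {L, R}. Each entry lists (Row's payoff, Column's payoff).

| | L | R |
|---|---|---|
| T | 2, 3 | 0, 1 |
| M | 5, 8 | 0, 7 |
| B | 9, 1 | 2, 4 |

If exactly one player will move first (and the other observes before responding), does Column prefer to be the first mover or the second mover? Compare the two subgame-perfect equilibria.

second

If Row leads: Column's best replies are T→L, M→L, B→R; Row's induced payoffs 2, 5, 2; outcome (M, L), payoffs (5, 8).
If Column leads: Row's best replies are L→B, R→B; Column's induced payoffs 1, 4; outcome (B, R), payoffs (2, 4).
Column gets 4 moving first and 8 moving second, so Column prefers to move second.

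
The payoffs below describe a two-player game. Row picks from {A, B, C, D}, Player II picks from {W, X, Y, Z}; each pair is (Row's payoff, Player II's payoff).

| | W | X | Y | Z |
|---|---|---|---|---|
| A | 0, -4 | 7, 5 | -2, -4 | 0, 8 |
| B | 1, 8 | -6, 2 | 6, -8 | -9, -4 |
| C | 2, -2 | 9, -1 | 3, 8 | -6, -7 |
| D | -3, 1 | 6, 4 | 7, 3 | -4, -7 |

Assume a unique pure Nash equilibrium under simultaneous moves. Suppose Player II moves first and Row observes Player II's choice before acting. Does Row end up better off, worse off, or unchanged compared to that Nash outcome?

Row best-responds to each possible Player II move:
- W → Row plays C (best of 0, 1, 2, -3); Player II gets -2.
- X → Row plays C (best of 7, -6, 9, 6); Player II gets -1.
- Y → Row plays D (best of -2, 6, 3, 7); Player II gets 3.
- Z → Row plays A (best of 0, -9, -6, -4); Player II gets 8.
Player II's induced payoffs are -2, -1, 3, 8, so Player II commits to Z. Subgame-perfect outcome: (A, Z) with payoffs (0, 8).
Under simultaneous play:
Row's best replies: W→C; X→C; Y→D; Z→A.
Player II's best replies: A→Z; B→W; C→Y; D→X.
The unique mutual best reply is (A, Z), giving (0, 8).
Row earns 0 sequentially versus 0 at the Nash outcome: unchanged.

unchanged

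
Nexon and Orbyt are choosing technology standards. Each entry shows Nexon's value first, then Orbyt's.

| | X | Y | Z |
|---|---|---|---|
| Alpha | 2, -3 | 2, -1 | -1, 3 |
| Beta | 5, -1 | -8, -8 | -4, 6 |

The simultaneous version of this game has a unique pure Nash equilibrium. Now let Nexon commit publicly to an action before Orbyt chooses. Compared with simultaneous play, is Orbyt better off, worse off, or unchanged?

Orbyt best-responds to each possible Nexon move:
- Alpha → Orbyt plays Z (best of -3, -1, 3); Nexon gets -1.
- Beta → Orbyt plays Z (best of -1, -8, 6); Nexon gets -4.
Nexon's induced payoffs are -1, -4, so Nexon commits to Alpha. Subgame-perfect outcome: (Alpha, Z) with payoffs (-1, 3).
Under simultaneous play:
Nexon's best replies: X→Beta; Y→Alpha; Z→Alpha.
Orbyt's best replies: Alpha→Z; Beta→Z.
Only (Alpha, Z) has each player best-responding; Nash payoffs (-1, 3).
Orbyt earns 3 sequentially versus 3 at the Nash outcome: unchanged.

unchanged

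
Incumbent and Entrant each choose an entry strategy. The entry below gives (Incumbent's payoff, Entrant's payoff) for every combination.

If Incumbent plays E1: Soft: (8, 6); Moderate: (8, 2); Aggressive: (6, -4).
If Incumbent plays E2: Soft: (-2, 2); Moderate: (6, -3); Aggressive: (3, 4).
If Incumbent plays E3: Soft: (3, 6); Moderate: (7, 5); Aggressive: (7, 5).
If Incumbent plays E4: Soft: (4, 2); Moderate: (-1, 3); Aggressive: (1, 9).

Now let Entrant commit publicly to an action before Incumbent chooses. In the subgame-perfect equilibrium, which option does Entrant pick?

Soft

Incumbent best-responds to each possible Entrant move:
- Soft: BR = E1, leader payoff 6.
- Moderate: BR = E1, leader payoff 2.
- Aggressive: BR = E3, leader payoff 5.
Entrant's induced payoffs are 6, 2, 5, so Entrant commits to Soft. Subgame-perfect outcome: (E1, Soft) with payoffs (8, 6).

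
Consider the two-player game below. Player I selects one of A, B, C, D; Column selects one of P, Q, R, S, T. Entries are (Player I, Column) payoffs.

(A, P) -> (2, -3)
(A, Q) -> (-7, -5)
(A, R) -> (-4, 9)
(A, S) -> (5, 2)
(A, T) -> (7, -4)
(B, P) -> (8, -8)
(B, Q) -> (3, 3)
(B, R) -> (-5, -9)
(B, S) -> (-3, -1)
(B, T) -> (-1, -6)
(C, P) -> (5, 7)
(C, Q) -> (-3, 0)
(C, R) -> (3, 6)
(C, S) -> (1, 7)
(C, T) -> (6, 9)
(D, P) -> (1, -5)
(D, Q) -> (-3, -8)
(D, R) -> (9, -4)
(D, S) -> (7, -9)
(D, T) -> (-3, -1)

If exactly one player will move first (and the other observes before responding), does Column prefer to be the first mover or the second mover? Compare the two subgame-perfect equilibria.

second

If Player I leads: Column's best replies are A→R, B→Q, C→T, D→T; Player I's induced payoffs -4, 3, 6, -3; outcome (C, T), payoffs (6, 9).
If Column leads: Player I's best replies are P→B, Q→B, R→D, S→D, T→A; Column's induced payoffs -8, 3, -4, -9, -4; outcome (B, Q), payoffs (3, 3).
Column gets 3 moving first and 9 moving second, so Column prefers to move second.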